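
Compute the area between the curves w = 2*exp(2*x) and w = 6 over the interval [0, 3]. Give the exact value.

-23 + 6*log(3) + exp(6)

The difference (2*exp(2*x)) - (6) = 2*exp(2*x) - 6 changes sign at x = log(3)/2 inside [0, 3], so split the integral there.
∫[0,log(3)/2] (2*exp(2*x) - 6) dx = 2 - log(27); the area of that piece is -2 + log(27).
∫[log(3)/2,3] (2*exp(2*x) - 6) dx = -21 + 3*log(3) + exp(6).
Total area = (-2 + log(27)) + (-21 + 3*log(3) + exp(6)) = -23 + 6*log(3) + exp(6).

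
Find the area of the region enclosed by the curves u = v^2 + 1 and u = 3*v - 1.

Both boundary curves give u as a function of v, so integrate with respect to v. Setting them equal: v^2 - 3*v + 2 = 0, i.e. (v - 2)*(v - 1) = 0, so they meet at v = 1, 2.
For v in [1, 2], u = v^2 + 1 is on the left; area = ∫[1,2] (-(v^2 - 3*v + 2)) dv = 1/6.

1/6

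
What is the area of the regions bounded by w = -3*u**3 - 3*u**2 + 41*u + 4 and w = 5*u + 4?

937/4

Set the curves equal: -3*u**3 - 3*u**2 + 41*u + 4 = 5*u + 4, so -3*u**3 - 3*u**2 + 36*u = 0, which factors as -3*u*(u - 3)*(u + 4) = 0. The curves meet at u = -4, 0, 3.
On [-4, 0], w = 5*u + 4 is on top; that piece has area ∫[-4,0] (-(-3*u**3 - 3*u**2 + 36*u)) du = 160.
On [0, 3], w = -3*u**3 - 3*u**2 + 41*u + 4 is on top; that piece has area ∫[0,3] (-3*u**3 - 3*u**2 + 36*u) du = 297/4.
Total enclosed area = 160 + 297/4 = 937/4.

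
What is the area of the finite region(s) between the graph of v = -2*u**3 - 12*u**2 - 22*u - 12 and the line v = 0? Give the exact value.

1

The curve meets the u-axis where -2*u**3 - 12*u**2 - 22*u - 12 = 0, i.e. -2*(u + 1)*(u + 2)*(u + 3) = 0, at u = -3, -2, -1.
On [-3, -2] the curve lies below the axis; ∫[-3,-2] (-2*u**3 - 12*u**2 - 22*u - 12) du = -1/2, giving area 1/2.
On [-2, -1] the curve lies above the axis; ∫[-2,-1] (-2*u**3 - 12*u**2 - 22*u - 12) du = 1/2, giving area 1/2.
Total area = 1/2 + 1/2 = 1.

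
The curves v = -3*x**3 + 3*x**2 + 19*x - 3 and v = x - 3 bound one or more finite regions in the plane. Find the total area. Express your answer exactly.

253/4

Set the curves equal: -3*x**3 + 3*x**2 + 19*x - 3 = x - 3, so -3*x**3 + 3*x**2 + 18*x = 0, which factors as -3*x*(x - 3)*(x + 2) = 0. The curves meet at x = -2, 0, 3.
On [-2, 0], v = x - 3 is on top; that piece has area ∫[-2,0] (-(-3*x**3 + 3*x**2 + 18*x)) dx = 16.
On [0, 3], v = -3*x**3 + 3*x**2 + 19*x - 3 is on top; that piece has area ∫[0,3] (-3*x**3 + 3*x**2 + 18*x) dx = 189/4.
Total enclosed area = 16 + 189/4 = 253/4.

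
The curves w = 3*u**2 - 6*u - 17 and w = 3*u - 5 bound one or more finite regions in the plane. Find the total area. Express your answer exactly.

125/2

Set the curves equal: 3*u**2 - 6*u - 17 = 3*u - 5, so 3*u**2 - 9*u - 12 = 0, which factors as 3*(u - 4)*(u + 1) = 0. The curves meet at u = -1, 4.
On [-1, 4], w = 3*u - 5 is on top; that piece has area ∫[-1,4] (-(3*u**2 - 9*u - 12)) du = 125/2.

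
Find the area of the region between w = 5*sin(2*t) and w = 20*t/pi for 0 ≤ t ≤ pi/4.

On [0, pi/4], (5*sin(2*t)) - (20*t/pi) = -20*t/pi + 5*sin(2*t) is ≥ 0 throughout, so the area is a single integral of |-20*t/pi + 5*sin(2*t)|.
∫[0,pi/4] (-20*t/pi + 5*sin(2*t)) dt = 5/2 - 5*pi/8.

5/2 - 5*pi/8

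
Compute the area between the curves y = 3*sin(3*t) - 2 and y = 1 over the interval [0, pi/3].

-2 + pi

On [0, pi/3], (3*sin(3*t) - 2) - (1) = 3*sin(3*t) - 3 is ≤ 0 throughout, so the area is a single integral of |3*sin(3*t) - 3|.
∫[0,pi/3] (3*sin(3*t) - 3) dt = 2 - pi; the area of that piece is -2 + pi.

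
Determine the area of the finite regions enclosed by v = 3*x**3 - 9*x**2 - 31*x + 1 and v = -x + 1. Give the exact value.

Set the curves equal: 3*x**3 - 9*x**2 - 31*x + 1 = -x + 1, so 3*x**3 - 9*x**2 - 30*x = 0, which factors as 3*x*(x - 5)*(x + 2) = 0. The curves meet at x = -2, 0, 5.
On [-2, 0], v = 3*x**3 - 9*x**2 - 31*x + 1 is on top; that piece has area ∫[-2,0] (3*x**3 - 9*x**2 - 30*x) dx = 24.
On [0, 5], v = -x + 1 is on top; that piece has area ∫[0,5] (-(3*x**3 - 9*x**2 - 30*x)) dx = 1125/4.
Total enclosed area = 24 + 1125/4 = 1221/4.

1221/4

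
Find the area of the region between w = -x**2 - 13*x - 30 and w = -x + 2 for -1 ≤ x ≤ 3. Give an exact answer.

On [-1, 3], (-x**2 - 13*x - 30) - (-x + 2) = -x**2 - 12*x - 32 is ≤ 0 throughout, so the area is a single integral of |-x**2 - 12*x - 32|.
∫[-1,3] (-x**2 - 12*x - 32) dx = -556/3; the area of that piece is 556/3.

556/3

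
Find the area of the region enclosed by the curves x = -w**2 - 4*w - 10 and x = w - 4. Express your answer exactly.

Both boundary curves give x as a function of w, so integrate with respect to w. Setting them equal: -w**2 - 5*w - 6 = 0, i.e. -(w + 2)*(w + 3) = 0, so they meet at w = -3, -2.
For w in [-3, -2], x = -w**2 - 4*w - 10 is on the right; area = ∫[-3,-2] (-w**2 - 5*w - 6) dw = 1/6.

1/6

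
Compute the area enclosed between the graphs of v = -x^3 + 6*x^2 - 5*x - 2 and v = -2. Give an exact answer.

131/4

Set the curves equal: -x^3 + 6*x^2 - 5*x - 2 = -2, so -x^3 + 6*x^2 - 5*x = 0, which factors as -x*(x - 5)*(x - 1) = 0. The curves meet at x = 0, 1, 5.
On [0, 1], v = -2 is on top; that piece has area ∫[0,1] (-(-x^3 + 6*x^2 - 5*x)) dx = 3/4.
On [1, 5], v = -x^3 + 6*x^2 - 5*x - 2 is on top; that piece has area ∫[1,5] (-x^3 + 6*x^2 - 5*x) dx = 32.
Total enclosed area = 3/4 + 32 = 131/4.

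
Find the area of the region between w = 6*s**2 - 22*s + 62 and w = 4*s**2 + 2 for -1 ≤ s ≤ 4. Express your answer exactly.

On [-1, 4], (6*s**2 - 22*s + 62) - (4*s**2 + 2) = 2*s**2 - 22*s + 60 is ≥ 0 throughout, so the area is a single integral of |2*s**2 - 22*s + 60|.
∫[-1,4] (2*s**2 - 22*s + 60) ds = 535/3.

535/3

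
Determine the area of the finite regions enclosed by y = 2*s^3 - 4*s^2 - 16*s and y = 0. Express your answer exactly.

296/3

Set the curves equal: 2*s^3 - 4*s^2 - 16*s = 0, so 2*s^3 - 4*s^2 - 16*s = 0, which factors as 2*s*(s - 4)*(s + 2) = 0. The curves meet at s = -2, 0, 4.
On [-2, 0], y = 2*s^3 - 4*s^2 - 16*s is on top; that piece has area ∫[-2,0] (2*s^3 - 4*s^2 - 16*s) ds = 40/3.
On [0, 4], y = 0 is on top; that piece has area ∫[0,4] (-(2*s^3 - 4*s^2 - 16*s)) ds = 256/3.
Total enclosed area = 40/3 + 256/3 = 296/3.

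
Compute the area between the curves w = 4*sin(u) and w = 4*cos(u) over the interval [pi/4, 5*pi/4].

On [pi/4, 5*pi/4], (4*sin(u)) - (4*cos(u)) = 4*sin(u) - 4*cos(u) is ≥ 0 throughout, so the area is a single integral of |4*sin(u) - 4*cos(u)|.
∫[pi/4,5*pi/4] (4*sin(u) - 4*cos(u)) du = 8*sqrt(2).

8*sqrt(2)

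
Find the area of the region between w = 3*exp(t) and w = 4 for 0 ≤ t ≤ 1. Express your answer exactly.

-9 - 8*log(3) + 3*exp(1) + 16*log(2)

The difference (3*exp(t)) - (4) = 3*exp(t) - 4 changes sign at t = log(4/3) inside [0, 1], so split the integral there.
∫[0,log(4/3)] (3*exp(t) - 4) dt = log(81/256) + 1; the area of that piece is -1 + log(256/81).
∫[log(4/3),1] (3*exp(t) - 4) dt = -8 - 4*log(3) + 8*log(2) + 3*exp(1).
Total area = (-1 + log(256/81)) + (-8 - 4*log(3) + 8*log(2) + 3*exp(1)) = -9 - 8*log(3) + 3*exp(1) + 16*log(2).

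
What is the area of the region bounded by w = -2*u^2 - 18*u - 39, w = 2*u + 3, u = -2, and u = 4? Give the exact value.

On [-2, 4], (-2*u^2 - 18*u - 39) - (2*u + 3) = -2*u^2 - 20*u - 42 is ≤ 0 throughout, so the area is a single integral of |-2*u^2 - 20*u - 42|.
∫[-2,4] (-2*u^2 - 20*u - 42) du = -420; the area of that piece is 420.

420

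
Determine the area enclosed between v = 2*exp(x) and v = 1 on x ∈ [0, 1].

On [0, 1], (2*exp(x)) - (1) = 2*exp(x) - 1 is ≥ 0 throughout, so the area is a single integral of |2*exp(x) - 1|.
∫[0,1] (2*exp(x) - 1) dx = -3 + 2*exp(1).

-3 + 2*exp(1)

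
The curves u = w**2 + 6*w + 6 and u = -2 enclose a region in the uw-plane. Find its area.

4/3

Both boundary curves give u as a function of w, so integrate with respect to w. Setting them equal: w**2 + 6*w + 8 = 0, i.e. (w + 2)*(w + 4) = 0, so they meet at w = -4, -2.
For w in [-4, -2], u = w**2 + 6*w + 6 is on the left; area = ∫[-4,-2] (-(w**2 + 6*w + 8)) dw = 4/3.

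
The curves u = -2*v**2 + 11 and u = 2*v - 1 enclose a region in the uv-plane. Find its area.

Both boundary curves give u as a function of v, so integrate with respect to v. Setting them equal: -2*v**2 - 2*v + 12 = 0, i.e. -2*(v - 2)*(v + 3) = 0, so they meet at v = -3, 2.
For v in [-3, 2], u = -2*v**2 + 11 is on the right; area = ∫[-3,2] (-2*v**2 - 2*v + 12) dv = 125/3.

125/3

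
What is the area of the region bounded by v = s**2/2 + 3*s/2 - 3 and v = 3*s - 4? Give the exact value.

1/12

Set the curves equal: s**2/2 + 3*s/2 - 3 = 3*s - 4, so s**2/2 - 3*s/2 + 1 = 0, which factors as (s - 2)*(s - 1)/2 = 0. The curves meet at s = 1, 2.
On [1, 2], v = 3*s - 4 is on top; that piece has area ∫[1,2] (-(s**2/2 - 3*s/2 + 1)) ds = 1/12.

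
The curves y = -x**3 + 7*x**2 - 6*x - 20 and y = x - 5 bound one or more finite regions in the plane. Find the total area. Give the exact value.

Set the curves equal: -x**3 + 7*x**2 - 6*x - 20 = x - 5, so -x**3 + 7*x**2 - 7*x - 15 = 0, which factors as -(x - 5)*(x - 3)*(x + 1) = 0. The curves meet at x = -1, 3, 5.
On [-1, 3], y = x - 5 is on top; that piece has area ∫[-1,3] (-(-x**3 + 7*x**2 - 7*x - 15)) dx = 128/3.
On [3, 5], y = -x**3 + 7*x**2 - 6*x - 20 is on top; that piece has area ∫[3,5] (-x**3 + 7*x**2 - 7*x - 15) dx = 20/3.
Total enclosed area = 128/3 + 20/3 = 148/3.

148/3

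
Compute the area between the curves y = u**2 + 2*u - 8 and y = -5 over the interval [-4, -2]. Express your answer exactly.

The difference (u**2 + 2*u - 8) - (-5) = u**2 + 2*u - 3 changes sign at u = -3 inside [-4, -2], so split the integral there.
∫[-4,-3] (u**2 + 2*u - 3) du = 7/3.
∫[-3,-2] (u**2 + 2*u - 3) du = -5/3; the area of that piece is 5/3.
Total area = 7/3 + 5/3 = 4.

4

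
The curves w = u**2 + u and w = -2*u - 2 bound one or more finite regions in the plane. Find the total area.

1/6

Set the curves equal: u**2 + u = -2*u - 2, so u**2 + 3*u + 2 = 0, which factors as (u + 1)*(u + 2) = 0. The curves meet at u = -2, -1.
On [-2, -1], w = -2*u - 2 is on top; that piece has area ∫[-2,-1] (-(u**2 + 3*u + 2)) du = 1/6.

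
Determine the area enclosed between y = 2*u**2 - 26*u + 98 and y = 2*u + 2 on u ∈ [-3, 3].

612

On [-3, 3], (2*u**2 - 26*u + 98) - (2*u + 2) = 2*u**2 - 28*u + 96 is ≥ 0 throughout, so the area is a single integral of |2*u**2 - 28*u + 96|.
∫[-3,3] (2*u**2 - 28*u + 96) du = 612.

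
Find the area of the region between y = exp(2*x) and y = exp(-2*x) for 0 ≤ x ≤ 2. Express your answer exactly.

-1 + exp(-4)/2 + exp(4)/2

On [0, 2], (exp(2*x)) - (exp(-2*x)) = exp(2*x) - exp(-2*x) is ≥ 0 throughout, so the area is a single integral of |exp(2*x) - exp(-2*x)|.
∫[0,2] (exp(2*x) - exp(-2*x)) dx = -1 + exp(-4)/2 + exp(4)/2.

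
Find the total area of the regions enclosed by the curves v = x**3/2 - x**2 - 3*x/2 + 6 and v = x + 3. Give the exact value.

253/24

Set the curves equal: x**3/2 - x**2 - 3*x/2 + 6 = x + 3, so x**3/2 - x**2 - 5*x/2 + 3 = 0, which factors as (x - 3)*(x - 1)*(x + 2)/2 = 0. The curves meet at x = -2, 1, 3.
On [-2, 1], v = x**3/2 - x**2 - 3*x/2 + 6 is on top; that piece has area ∫[-2,1] (x**3/2 - x**2 - 5*x/2 + 3) dx = 63/8.
On [1, 3], v = x + 3 is on top; that piece has area ∫[1,3] (-(x**3/2 - x**2 - 5*x/2 + 3)) dx = 8/3.
Total enclosed area = 63/8 + 8/3 = 253/24.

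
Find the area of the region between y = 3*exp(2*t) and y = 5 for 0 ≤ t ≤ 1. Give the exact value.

-17/2 - 11*log(3)/2 + log(15)/2 + 9*log(5)/2 + 3*exp(2)/2

The difference (3*exp(2*t)) - (5) = 3*exp(2*t) - 5 changes sign at t = -log(3)/2 + log(5)/2 inside [0, 1], so split the integral there.
∫[0,-log(3)/2 + log(5)/2] (3*exp(2*t) - 5) dt = log(9*sqrt(15)/125) + 1; the area of that piece is -1 + log(25*sqrt(15)/27).
∫[-log(3)/2 + log(5)/2,1] (3*exp(2*t) - 5) dt = -15/2 - 5*log(3)/2 + 5*log(5)/2 + 3*exp(2)/2.
Total area = (-1 + log(25*sqrt(15)/27)) + (-15/2 - 5*log(3)/2 + 5*log(5)/2 + 3*exp(2)/2) = -17/2 - 11*log(3)/2 + log(15)/2 + 9*log(5)/2 + 3*exp(2)/2.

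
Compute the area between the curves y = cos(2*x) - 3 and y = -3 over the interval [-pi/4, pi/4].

On [-pi/4, pi/4], (cos(2*x) - 3) - (-3) = cos(2*x) is ≥ 0 throughout, so the area is a single integral of |cos(2*x)|.
∫[-pi/4,pi/4] (cos(2*x)) dx = 1.

1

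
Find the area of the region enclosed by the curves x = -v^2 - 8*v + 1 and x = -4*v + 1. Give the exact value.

Both boundary curves give x as a function of v, so integrate with respect to v. Setting them equal: -v^2 - 4*v = 0, i.e. -v*(v + 4) = 0, so they meet at v = -4, 0.
For v in [-4, 0], x = -v^2 - 8*v + 1 is on the right; area = ∫[-4,0] (-v^2 - 4*v) dv = 32/3.

32/3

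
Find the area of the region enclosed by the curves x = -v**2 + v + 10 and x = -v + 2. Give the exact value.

Both boundary curves give x as a function of v, so integrate with respect to v. Setting them equal: -v**2 + 2*v + 8 = 0, i.e. -(v - 4)*(v + 2) = 0, so they meet at v = -2, 4.
For v in [-2, 4], x = -v**2 + v + 10 is on the right; area = ∫[-2,4] (-v**2 + 2*v + 8) dv = 36.

36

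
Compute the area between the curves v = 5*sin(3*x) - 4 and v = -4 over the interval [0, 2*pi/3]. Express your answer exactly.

The difference (5*sin(3*x) - 4) - (-4) = 5*sin(3*x) changes sign at x = pi/3 inside [0, 2*pi/3], so split the integral there.
∫[0,pi/3] (5*sin(3*x)) dx = 10/3.
∫[pi/3,2*pi/3] (5*sin(3*x)) dx = -10/3; the area of that piece is 10/3.
Total area = 10/3 + 10/3 = 20/3.

20/3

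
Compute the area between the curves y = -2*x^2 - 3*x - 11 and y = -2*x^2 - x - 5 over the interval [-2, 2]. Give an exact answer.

On [-2, 2], (-2*x^2 - 3*x - 11) - (-2*x^2 - x - 5) = -2*x - 6 is ≤ 0 throughout, so the area is a single integral of |-2*x - 6|.
∫[-2,2] (-2*x - 6) dx = -24; the area of that piece is 24.

24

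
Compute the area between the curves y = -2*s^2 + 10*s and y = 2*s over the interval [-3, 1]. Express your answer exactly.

172/3

The difference (-2*s^2 + 10*s) - (2*s) = -2*s^2 + 8*s changes sign at s = 0 inside [-3, 1], so split the integral there.
∫[-3,0] (-2*s^2 + 8*s) ds = -54; the area of that piece is 54.
∫[0,1] (-2*s^2 + 8*s) ds = 10/3.
Total area = 54 + 10/3 = 172/3.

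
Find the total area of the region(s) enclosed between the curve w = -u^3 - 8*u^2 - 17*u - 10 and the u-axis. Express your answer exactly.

71/6

The curve meets the u-axis where -u^3 - 8*u^2 - 17*u - 10 = 0, i.e. -(u + 1)*(u + 2)*(u + 5) = 0, at u = -5, -2, -1.
On [-5, -2] the curve lies below the axis; ∫[-5,-2] (-u^3 - 8*u^2 - 17*u - 10) du = -45/4, giving area 45/4.
On [-2, -1] the curve lies above the axis; ∫[-2,-1] (-u^3 - 8*u^2 - 17*u - 10) du = 7/12, giving area 7/12.
Total area = 45/4 + 7/12 = 71/6.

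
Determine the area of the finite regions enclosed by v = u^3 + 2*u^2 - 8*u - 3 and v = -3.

148/3

Set the curves equal: u^3 + 2*u^2 - 8*u - 3 = -3, so u^3 + 2*u^2 - 8*u = 0, which factors as u*(u - 2)*(u + 4) = 0. The curves meet at u = -4, 0, 2.
On [-4, 0], v = u^3 + 2*u^2 - 8*u - 3 is on top; that piece has area ∫[-4,0] (u^3 + 2*u^2 - 8*u) du = 128/3.
On [0, 2], v = -3 is on top; that piece has area ∫[0,2] (-(u^3 + 2*u^2 - 8*u)) du = 20/3.
Total enclosed area = 128/3 + 20/3 = 148/3.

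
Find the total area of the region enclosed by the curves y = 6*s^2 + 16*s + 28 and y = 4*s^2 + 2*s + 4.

1/3

Set the curves equal: 6*s^2 + 16*s + 28 = 4*s^2 + 2*s + 4, so 2*s^2 + 14*s + 24 = 0, which factors as 2*(s + 3)*(s + 4) = 0. The curves meet at s = -4, -3.
On [-4, -3], y = 4*s^2 + 2*s + 4 is on top; that piece has area ∫[-4,-3] (-(2*s^2 + 14*s + 24)) ds = 1/3.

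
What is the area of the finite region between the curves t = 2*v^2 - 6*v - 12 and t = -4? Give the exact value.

Both boundary curves give t as a function of v, so integrate with respect to v. Setting them equal: 2*v^2 - 6*v - 8 = 0, i.e. 2*(v - 4)*(v + 1) = 0, so they meet at v = -1, 4.
For v in [-1, 4], t = 2*v^2 - 6*v - 12 is on the left; area = ∫[-1,4] (-(2*v^2 - 6*v - 8)) dv = 125/3.

125/3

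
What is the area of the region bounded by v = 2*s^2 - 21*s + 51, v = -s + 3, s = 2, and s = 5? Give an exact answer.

The difference (2*s^2 - 21*s + 51) - (-s + 3) = 2*s^2 - 20*s + 48 changes sign at s = 4 inside [2, 5], so split the integral there.
∫[2,4] (2*s^2 - 20*s + 48) ds = 40/3.
∫[4,5] (2*s^2 - 20*s + 48) ds = -4/3; the area of that piece is 4/3.
Total area = 40/3 + 4/3 = 44/3.

44/3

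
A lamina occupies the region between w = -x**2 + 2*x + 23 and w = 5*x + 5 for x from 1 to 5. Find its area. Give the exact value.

The difference (-x**2 + 2*x + 23) - (5*x + 5) = -x**2 - 3*x + 18 changes sign at x = 3 inside [1, 5], so split the integral there.
∫[1,3] (-x**2 - 3*x + 18) dx = 46/3.
∫[3,5] (-x**2 - 3*x + 18) dx = -62/3; the area of that piece is 62/3.
Total area = 46/3 + 62/3 = 36.

36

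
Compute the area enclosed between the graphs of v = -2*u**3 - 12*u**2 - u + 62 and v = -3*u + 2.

Set the curves equal: -2*u**3 - 12*u**2 - u + 62 = -3*u + 2, so -2*u**3 - 12*u**2 + 2*u + 60 = 0, which factors as -2*(u - 2)*(u + 3)*(u + 5) = 0. The curves meet at u = -5, -3, 2.
On [-5, -3], v = -3*u + 2 is on top; that piece has area ∫[-5,-3] (-(-2*u**3 - 12*u**2 + 2*u + 60)) du = 16.
On [-3, 2], v = -2*u**3 - 12*u**2 - u + 62 is on top; that piece has area ∫[-3,2] (-2*u**3 - 12*u**2 + 2*u + 60) du = 375/2.
Total enclosed area = 16 + 375/2 = 407/2.

407/2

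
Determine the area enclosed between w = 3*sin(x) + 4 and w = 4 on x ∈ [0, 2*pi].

12

The difference (3*sin(x) + 4) - (4) = 3*sin(x) changes sign at x = pi inside [0, 2*pi], so split the integral there.
∫[0,pi] (3*sin(x)) dx = 6.
∫[pi,2*pi] (3*sin(x)) dx = -6; the area of that piece is 6.
Total area = 6 + 6 = 12.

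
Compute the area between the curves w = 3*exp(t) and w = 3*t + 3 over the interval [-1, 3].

On [-1, 3], (3*exp(t)) - (3*t + 3) = -3*t + 3*exp(t) - 3 is ≥ 0 throughout, so the area is a single integral of |-3*t + 3*exp(t) - 3|.
∫[-1,3] (-3*t + 3*exp(t) - 3) dt = -24 - 3*exp(-1) + 3*exp(3).

-24 - 3*exp(-1) + 3*exp(3)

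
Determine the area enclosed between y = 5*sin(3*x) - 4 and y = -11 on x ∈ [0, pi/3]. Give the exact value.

On [0, pi/3], (5*sin(3*x) - 4) - (-11) = 5*sin(3*x) + 7 is ≥ 0 throughout, so the area is a single integral of |5*sin(3*x) + 7|.
∫[0,pi/3] (5*sin(3*x) + 7) dx = 10/3 + 7*pi/3.

10/3 + 7*pi/3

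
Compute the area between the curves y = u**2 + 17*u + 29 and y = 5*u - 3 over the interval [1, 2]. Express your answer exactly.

On [1, 2], (u**2 + 17*u + 29) - (5*u - 3) = u**2 + 12*u + 32 is ≥ 0 throughout, so the area is a single integral of |u**2 + 12*u + 32|.
∫[1,2] (u**2 + 12*u + 32) du = 157/3.

157/3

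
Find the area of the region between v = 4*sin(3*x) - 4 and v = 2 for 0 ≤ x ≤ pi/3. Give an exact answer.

On [0, pi/3], (4*sin(3*x) - 4) - (2) = 4*sin(3*x) - 6 is ≤ 0 throughout, so the area is a single integral of |4*sin(3*x) - 6|.
∫[0,pi/3] (4*sin(3*x) - 6) dx = 8/3 - 2*pi; the area of that piece is -8/3 + 2*pi.

-8/3 + 2*pi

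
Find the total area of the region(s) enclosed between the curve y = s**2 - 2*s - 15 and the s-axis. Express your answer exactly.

The curve meets the s-axis where s**2 - 2*s - 15 = 0, i.e. (s - 5)*(s + 3) = 0, at s = -3, 5.
On [-3, 5] the curve lies below the axis; ∫[-3,5] (s**2 - 2*s - 15) ds = -256/3, giving area 256/3.

256/3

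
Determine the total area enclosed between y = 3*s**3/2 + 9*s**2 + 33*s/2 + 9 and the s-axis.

The curve meets the s-axis where 3*s**3/2 + 9*s**2 + 33*s/2 + 9 = 0, i.e. 3*(s + 1)*(s + 2)*(s + 3)/2 = 0, at s = -3, -2, -1.
On [-3, -2] the curve lies above the axis; ∫[-3,-2] (3*s**3/2 + 9*s**2 + 33*s/2 + 9) ds = 3/8, giving area 3/8.
On [-2, -1] the curve lies below the axis; ∫[-2,-1] (3*s**3/2 + 9*s**2 + 33*s/2 + 9) ds = -3/8, giving area 3/8.
Total area = 3/8 + 3/8 = 3/4.

3/4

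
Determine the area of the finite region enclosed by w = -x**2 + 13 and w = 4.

Set the curves equal: -x**2 + 13 = 4, so -x**2 + 9 = 0, which factors as -(x - 3)*(x + 3) = 0. The curves meet at x = -3, 3.
On [-3, 3], w = -x**2 + 13 is on top; that piece has area ∫[-3,3] (-x**2 + 9) dx = 36.

36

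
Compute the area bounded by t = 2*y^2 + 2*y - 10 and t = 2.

Both boundary curves give t as a function of y, so integrate with respect to y. Setting them equal: 2*y^2 + 2*y - 12 = 0, i.e. 2*(y - 2)*(y + 3) = 0, so they meet at y = -3, 2.
For y in [-3, 2], t = 2*y^2 + 2*y - 10 is on the left; area = ∫[-3,2] (-(2*y^2 + 2*y - 12)) dy = 125/3.

125/3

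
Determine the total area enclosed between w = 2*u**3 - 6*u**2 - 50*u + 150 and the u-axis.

The curve meets the u-axis where 2*u**3 - 6*u**2 - 50*u + 150 = 0, i.e. 2*(u - 5)*(u - 3)*(u + 5) = 0, at u = -5, 3, 5.
On [-5, 3] the curve lies above the axis; ∫[-5,3] (2*u**3 - 6*u**2 - 50*u + 150) du = 1024, giving area 1024.
On [3, 5] the curve lies below the axis; ∫[3,5] (2*u**3 - 6*u**2 - 50*u + 150) du = -24, giving area 24.
Total area = 1024 + 24 = 1048.

1048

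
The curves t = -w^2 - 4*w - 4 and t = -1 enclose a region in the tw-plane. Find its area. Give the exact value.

4/3

Both boundary curves give t as a function of w, so integrate with respect to w. Setting them equal: -w^2 - 4*w - 3 = 0, i.e. -(w + 1)*(w + 3) = 0, so they meet at w = -3, -1.
For w in [-3, -1], t = -w^2 - 4*w - 4 is on the right; area = ∫[-3,-1] (-w^2 - 4*w - 3) dw = 4/3.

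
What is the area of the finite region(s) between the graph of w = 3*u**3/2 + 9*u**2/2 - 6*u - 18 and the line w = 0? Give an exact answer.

The curve meets the u-axis where 3*u**3/2 + 9*u**2/2 - 6*u - 18 = 0, i.e. 3*(u - 2)*(u + 2)*(u + 3)/2 = 0, at u = -3, -2, 2.
On [-3, -2] the curve lies above the axis; ∫[-3,-2] (3*u**3/2 + 9*u**2/2 - 6*u - 18) du = 9/8, giving area 9/8.
On [-2, 2] the curve lies below the axis; ∫[-2,2] (3*u**3/2 + 9*u**2/2 - 6*u - 18) du = -48, giving area 48.
Total area = 9/8 + 48 = 393/8.

393/8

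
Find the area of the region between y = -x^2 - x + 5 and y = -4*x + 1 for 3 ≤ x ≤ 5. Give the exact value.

5

The difference (-x^2 - x + 5) - (-4*x + 1) = -x^2 + 3*x + 4 changes sign at x = 4 inside [3, 5], so split the integral there.
∫[3,4] (-x^2 + 3*x + 4) dx = 13/6.
∫[4,5] (-x^2 + 3*x + 4) dx = -17/6; the area of that piece is 17/6.
Total area = 13/6 + 17/6 = 5.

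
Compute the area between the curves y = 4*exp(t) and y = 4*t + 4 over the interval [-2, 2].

-16 - 4*exp(-2) + 4*exp(2)

On [-2, 2], (4*exp(t)) - (4*t + 4) = -4*t + 4*exp(t) - 4 is ≥ 0 throughout, so the area is a single integral of |-4*t + 4*exp(t) - 4|.
∫[-2,2] (-4*t + 4*exp(t) - 4) dt = -16 - 4*exp(-2) + 4*exp(2).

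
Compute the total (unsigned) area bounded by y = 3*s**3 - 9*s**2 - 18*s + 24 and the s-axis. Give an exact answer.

243/2

The curve meets the s-axis where 3*s**3 - 9*s**2 - 18*s + 24 = 0, i.e. 3*(s - 4)*(s - 1)*(s + 2) = 0, at s = -2, 1, 4.
On [-2, 1] the curve lies above the axis; ∫[-2,1] (3*s**3 - 9*s**2 - 18*s + 24) ds = 243/4, giving area 243/4.
On [1, 4] the curve lies below the axis; ∫[1,4] (3*s**3 - 9*s**2 - 18*s + 24) ds = -243/4, giving area 243/4.
Total area = 243/4 + 243/4 = 243/2.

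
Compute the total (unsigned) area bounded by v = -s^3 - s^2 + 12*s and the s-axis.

937/12

The curve meets the s-axis where -s^3 - s^2 + 12*s = 0, i.e. -s*(s - 3)*(s + 4) = 0, at s = -4, 0, 3.
On [-4, 0] the curve lies below the axis; ∫[-4,0] (-s^3 - s^2 + 12*s) ds = -160/3, giving area 160/3.
On [0, 3] the curve lies above the axis; ∫[0,3] (-s^3 - s^2 + 12*s) ds = 99/4, giving area 99/4.
Total area = 160/3 + 99/4 = 937/12.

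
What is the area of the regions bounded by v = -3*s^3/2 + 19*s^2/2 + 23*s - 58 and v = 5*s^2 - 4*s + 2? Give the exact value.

2997/8

Set the curves equal: -3*s^3/2 + 19*s^2/2 + 23*s - 58 = 5*s^2 - 4*s + 2, so -3*s^3/2 + 9*s^2/2 + 27*s - 60 = 0, which factors as -3*(s - 5)*(s - 2)*(s + 4)/2 = 0. The curves meet at s = -4, 2, 5.
On [-4, 2], v = 5*s^2 - 4*s + 2 is on top; that piece has area ∫[-4,2] (-(-3*s^3/2 + 9*s^2/2 + 27*s - 60)) ds = 324.
On [2, 5], v = -3*s^3/2 + 19*s^2/2 + 23*s - 58 is on top; that piece has area ∫[2,5] (-3*s^3/2 + 9*s^2/2 + 27*s - 60) ds = 405/8.
Total enclosed area = 324 + 405/8 = 2997/8.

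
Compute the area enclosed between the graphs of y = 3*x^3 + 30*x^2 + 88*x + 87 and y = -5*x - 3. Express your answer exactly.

Set the curves equal: 3*x^3 + 30*x^2 + 88*x + 87 = -5*x - 3, so 3*x^3 + 30*x^2 + 93*x + 90 = 0, which factors as 3*(x + 2)*(x + 3)*(x + 5) = 0. The curves meet at x = -5, -3, -2.
On [-5, -3], y = 3*x^3 + 30*x^2 + 88*x + 87 is on top; that piece has area ∫[-5,-3] (3*x^3 + 30*x^2 + 93*x + 90) dx = 8.
On [-3, -2], y = -5*x - 3 is on top; that piece has area ∫[-3,-2] (-(3*x^3 + 30*x^2 + 93*x + 90)) dx = 5/4.
Total enclosed area = 8 + 5/4 = 37/4.

37/4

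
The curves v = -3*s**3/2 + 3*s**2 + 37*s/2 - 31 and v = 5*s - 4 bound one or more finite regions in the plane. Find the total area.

Set the curves equal: -3*s**3/2 + 3*s**2 + 37*s/2 - 31 = 5*s - 4, so -3*s**3/2 + 3*s**2 + 27*s/2 - 27 = 0, which factors as -3*(s - 3)*(s - 2)*(s + 3)/2 = 0. The curves meet at s = -3, 2, 3.
On [-3, 2], v = 5*s - 4 is on top; that piece has area ∫[-3,2] (-(-3*s**3/2 + 3*s**2 + 27*s/2 - 27)) ds = 875/8.
On [2, 3], v = -3*s**3/2 + 3*s**2 + 37*s/2 - 31 is on top; that piece has area ∫[2,3] (-3*s**3/2 + 3*s**2 + 27*s/2 - 27) ds = 11/8.
Total enclosed area = 875/8 + 11/8 = 443/4.

443/4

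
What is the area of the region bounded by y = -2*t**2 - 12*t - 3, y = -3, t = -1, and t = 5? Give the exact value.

716/3

The difference (-2*t**2 - 12*t - 3) - (-3) = -2*t**2 - 12*t changes sign at t = 0 inside [-1, 5], so split the integral there.
∫[-1,0] (-2*t**2 - 12*t) dt = 16/3.
∫[0,5] (-2*t**2 - 12*t) dt = -700/3; the area of that piece is 700/3.
Total area = 16/3 + 700/3 = 716/3.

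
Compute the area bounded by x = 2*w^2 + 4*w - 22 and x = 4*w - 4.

Both boundary curves give x as a function of w, so integrate with respect to w. Setting them equal: 2*w^2 - 18 = 0, i.e. 2*(w - 3)*(w + 3) = 0, so they meet at w = -3, 3.
For w in [-3, 3], x = 2*w^2 + 4*w - 22 is on the left; area = ∫[-3,3] (-(2*w^2 - 18)) dw = 72.

72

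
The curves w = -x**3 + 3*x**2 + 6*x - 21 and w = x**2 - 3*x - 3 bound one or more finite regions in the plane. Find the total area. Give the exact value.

Set the curves equal: -x**3 + 3*x**2 + 6*x - 21 = x**2 - 3*x - 3, so -x**3 + 2*x**2 + 9*x - 18 = 0, which factors as -(x - 3)*(x - 2)*(x + 3) = 0. The curves meet at x = -3, 2, 3.
On [-3, 2], w = x**2 - 3*x - 3 is on top; that piece has area ∫[-3,2] (-(-x**3 + 2*x**2 + 9*x - 18)) dx = 875/12.
On [2, 3], w = -x**3 + 3*x**2 + 6*x - 21 is on top; that piece has area ∫[2,3] (-x**3 + 2*x**2 + 9*x - 18) dx = 11/12.
Total enclosed area = 875/12 + 11/12 = 443/6.

443/6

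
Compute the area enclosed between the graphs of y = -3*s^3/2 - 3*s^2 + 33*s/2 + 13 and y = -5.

Set the curves equal: -3*s^3/2 - 3*s^2 + 33*s/2 + 13 = -5, so -3*s^3/2 - 3*s^2 + 33*s/2 + 18 = 0, which factors as -3*(s - 3)*(s + 1)*(s + 4)/2 = 0. The curves meet at s = -4, -1, 3.
On [-4, -1], y = -5 is on top; that piece has area ∫[-4,-1] (-(-3*s^3/2 - 3*s^2 + 33*s/2 + 18)) ds = 297/8.
On [-1, 3], y = -3*s^3/2 - 3*s^2 + 33*s/2 + 13 is on top; that piece has area ∫[-1,3] (-3*s^3/2 - 3*s^2 + 33*s/2 + 18) ds = 80.
Total enclosed area = 297/8 + 80 = 937/8.

937/8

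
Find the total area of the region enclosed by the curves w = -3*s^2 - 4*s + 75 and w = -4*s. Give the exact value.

500

Set the curves equal: -3*s^2 - 4*s + 75 = -4*s, so -3*s^2 + 75 = 0, which factors as -3*(s - 5)*(s + 5) = 0. The curves meet at s = -5, 5.
On [-5, 5], w = -3*s^2 - 4*s + 75 is on top; that piece has area ∫[-5,5] (-3*s^2 + 75) ds = 500.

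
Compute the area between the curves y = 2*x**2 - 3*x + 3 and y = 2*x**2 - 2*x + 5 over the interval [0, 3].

On [0, 3], (2*x**2 - 3*x + 3) - (2*x**2 - 2*x + 5) = -x - 2 is ≤ 0 throughout, so the area is a single integral of |-x - 2|.
∫[0,3] (-x - 2) dx = -21/2; the area of that piece is 21/2.

21/2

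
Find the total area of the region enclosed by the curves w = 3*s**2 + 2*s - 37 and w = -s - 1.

Set the curves equal: 3*s**2 + 2*s - 37 = -s - 1, so 3*s**2 + 3*s - 36 = 0, which factors as 3*(s - 3)*(s + 4) = 0. The curves meet at s = -4, 3.
On [-4, 3], w = -s - 1 is on top; that piece has area ∫[-4,3] (-(3*s**2 + 3*s - 36)) ds = 343/2.

343/2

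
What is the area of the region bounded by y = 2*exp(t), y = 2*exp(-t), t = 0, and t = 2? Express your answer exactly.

On [0, 2], (2*exp(t)) - (2*exp(-t)) = 2*exp(t) - 2*exp(-t) is ≥ 0 throughout, so the area is a single integral of |2*exp(t) - 2*exp(-t)|.
∫[0,2] (2*exp(t) - 2*exp(-t)) dt = -4 + 2*exp(-2) + 2*exp(2).

-4 + 2*exp(-2) + 2*exp(2)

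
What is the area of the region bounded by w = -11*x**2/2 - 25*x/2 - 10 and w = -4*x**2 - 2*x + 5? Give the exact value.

27/4

Set the curves equal: -11*x**2/2 - 25*x/2 - 10 = -4*x**2 - 2*x + 5, so -3*x**2/2 - 21*x/2 - 15 = 0, which factors as -3*(x + 2)*(x + 5)/2 = 0. The curves meet at x = -5, -2.
On [-5, -2], w = -11*x**2/2 - 25*x/2 - 10 is on top; that piece has area ∫[-5,-2] (-3*x**2/2 - 21*x/2 - 15) dx = 27/4.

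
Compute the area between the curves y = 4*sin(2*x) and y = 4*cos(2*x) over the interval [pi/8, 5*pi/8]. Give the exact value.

4*sqrt(2)

On [pi/8, 5*pi/8], (4*sin(2*x)) - (4*cos(2*x)) = 4*sin(2*x) - 4*cos(2*x) is ≥ 0 throughout, so the area is a single integral of |4*sin(2*x) - 4*cos(2*x)|.
∫[pi/8,5*pi/8] (4*sin(2*x) - 4*cos(2*x)) dx = 4*sqrt(2).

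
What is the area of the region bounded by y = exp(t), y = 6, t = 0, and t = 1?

7 - exp(1)

On [0, 1], (exp(t)) - (6) = exp(t) - 6 is ≤ 0 throughout, so the area is a single integral of |exp(t) - 6|.
∫[0,1] (exp(t) - 6) dt = -7 + exp(1); the area of that piece is 7 - exp(1).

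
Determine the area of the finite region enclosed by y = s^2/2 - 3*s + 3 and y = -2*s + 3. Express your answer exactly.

2/3

Set the curves equal: s^2/2 - 3*s + 3 = -2*s + 3, so s^2/2 - s = 0, which factors as s*(s - 2)/2 = 0. The curves meet at s = 0, 2.
On [0, 2], y = -2*s + 3 is on top; that piece has area ∫[0,2] (-(s^2/2 - s)) ds = 2/3.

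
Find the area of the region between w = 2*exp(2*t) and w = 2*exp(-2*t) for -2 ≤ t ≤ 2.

-4 + 2*exp(-4) + 2*exp(4)

The difference (2*exp(2*t)) - (2*exp(-2*t)) = 2*exp(2*t) - 2*exp(-2*t) changes sign at t = 0 inside [-2, 2], so split the integral there.
∫[-2,0] (2*exp(2*t) - 2*exp(-2*t)) dt = -exp(4) - exp(-4) + 2; the area of that piece is -2 + exp(-4) + exp(4).
∫[0,2] (2*exp(2*t) - 2*exp(-2*t)) dt = -2 + exp(-4) + exp(4).
Total area = (-2 + exp(-4) + exp(4)) + (-2 + exp(-4) + exp(4)) = -4 + 2*exp(-4) + 2*exp(4).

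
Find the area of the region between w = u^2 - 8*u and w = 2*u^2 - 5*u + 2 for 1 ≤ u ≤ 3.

On [1, 3], (u^2 - 8*u) - (2*u^2 - 5*u + 2) = -u^2 - 3*u - 2 is ≤ 0 throughout, so the area is a single integral of |-u^2 - 3*u - 2|.
∫[1,3] (-u^2 - 3*u - 2) du = -74/3; the area of that piece is 74/3.

74/3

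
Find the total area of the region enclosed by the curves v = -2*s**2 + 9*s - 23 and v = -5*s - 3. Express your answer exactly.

9

Set the curves equal: -2*s**2 + 9*s - 23 = -5*s - 3, so -2*s**2 + 14*s - 20 = 0, which factors as -2*(s - 5)*(s - 2) = 0. The curves meet at s = 2, 5.
On [2, 5], v = -2*s**2 + 9*s - 23 is on top; that piece has area ∫[2,5] (-2*s**2 + 14*s - 20) ds = 9.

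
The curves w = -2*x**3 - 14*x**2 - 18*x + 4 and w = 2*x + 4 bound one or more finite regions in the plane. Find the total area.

253/6

Set the curves equal: -2*x**3 - 14*x**2 - 18*x + 4 = 2*x + 4, so -2*x**3 - 14*x**2 - 20*x = 0, which factors as -2*x*(x + 2)*(x + 5) = 0. The curves meet at x = -5, -2, 0.
On [-5, -2], w = 2*x + 4 is on top; that piece has area ∫[-5,-2] (-(-2*x**3 - 14*x**2 - 20*x)) dx = 63/2.
On [-2, 0], w = -2*x**3 - 14*x**2 - 18*x + 4 is on top; that piece has area ∫[-2,0] (-2*x**3 - 14*x**2 - 20*x) dx = 32/3.
Total enclosed area = 63/2 + 32/3 = 253/6.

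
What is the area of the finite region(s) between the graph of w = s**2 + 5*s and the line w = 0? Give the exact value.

125/6

The curve meets the s-axis where s**2 + 5*s = 0, i.e. s*(s + 5) = 0, at s = -5, 0.
On [-5, 0] the curve lies below the axis; ∫[-5,0] (s**2 + 5*s) ds = -125/6, giving area 125/6.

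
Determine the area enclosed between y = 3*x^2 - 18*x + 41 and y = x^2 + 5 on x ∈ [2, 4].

The difference (3*x^2 - 18*x + 41) - (x^2 + 5) = 2*x^2 - 18*x + 36 changes sign at x = 3 inside [2, 4], so split the integral there.
∫[2,3] (2*x^2 - 18*x + 36) dx = 11/3.
∫[3,4] (2*x^2 - 18*x + 36) dx = -7/3; the area of that piece is 7/3.
Total area = 11/3 + 7/3 = 6.

6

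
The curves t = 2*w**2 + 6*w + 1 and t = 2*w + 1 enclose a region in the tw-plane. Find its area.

Both boundary curves give t as a function of w, so integrate with respect to w. Setting them equal: 2*w**2 + 4*w = 0, i.e. 2*w*(w + 2) = 0, so they meet at w = -2, 0.
For w in [-2, 0], t = 2*w**2 + 6*w + 1 is on the left; area = ∫[-2,0] (-(2*w**2 + 4*w)) dw = 8/3.

8/3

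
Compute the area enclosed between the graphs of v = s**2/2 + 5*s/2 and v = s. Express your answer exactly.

9/4

Set the curves equal: s**2/2 + 5*s/2 = s, so s**2/2 + 3*s/2 = 0, which factors as s*(s + 3)/2 = 0. The curves meet at s = -3, 0.
On [-3, 0], v = s is on top; that piece has area ∫[-3,0] (-(s**2/2 + 3*s/2)) ds = 9/4.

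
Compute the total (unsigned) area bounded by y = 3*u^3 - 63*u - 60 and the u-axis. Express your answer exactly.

The curve meets the u-axis where 3*u^3 - 63*u - 60 = 0, i.e. 3*(u - 5)*(u + 1)*(u + 4) = 0, at u = -4, -1, 5.
On [-4, -1] the curve lies above the axis; ∫[-4,-1] (3*u^3 - 63*u - 60) du = 405/4, giving area 405/4.
On [-1, 5] the curve lies below the axis; ∫[-1,5] (3*u^3 - 63*u - 60) du = -648, giving area 648.
Total area = 405/4 + 648 = 2997/4.

2997/4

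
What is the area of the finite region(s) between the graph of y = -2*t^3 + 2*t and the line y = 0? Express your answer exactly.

The curve meets the t-axis where -2*t^3 + 2*t = 0, i.e. -2*t*(t - 1)*(t + 1) = 0, at t = -1, 0, 1.
On [-1, 0] the curve lies below the axis; ∫[-1,0] (-2*t^3 + 2*t) dt = -1/2, giving area 1/2.
On [0, 1] the curve lies above the axis; ∫[0,1] (-2*t^3 + 2*t) dt = 1/2, giving area 1/2.
Total area = 1/2 + 1/2 = 1.

1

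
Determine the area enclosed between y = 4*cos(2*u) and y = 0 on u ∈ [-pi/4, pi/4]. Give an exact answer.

On [-pi/4, pi/4], (4*cos(2*u)) - (0) = 4*cos(2*u) is ≥ 0 throughout, so the area is a single integral of |4*cos(2*u)|.
∫[-pi/4,pi/4] (4*cos(2*u)) du = 4.

4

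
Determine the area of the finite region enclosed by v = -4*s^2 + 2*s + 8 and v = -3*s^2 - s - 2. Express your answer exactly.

Set the curves equal: -4*s^2 + 2*s + 8 = -3*s^2 - s - 2, so -s^2 + 3*s + 10 = 0, which factors as -(s - 5)*(s + 2) = 0. The curves meet at s = -2, 5.
On [-2, 5], v = -4*s^2 + 2*s + 8 is on top; that piece has area ∫[-2,5] (-s^2 + 3*s + 10) ds = 343/6.

343/6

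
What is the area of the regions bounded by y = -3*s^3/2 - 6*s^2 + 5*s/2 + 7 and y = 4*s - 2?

71/4

Set the curves equal: -3*s^3/2 - 6*s^2 + 5*s/2 + 7 = 4*s - 2, so -3*s^3/2 - 6*s^2 - 3*s/2 + 9 = 0, which factors as -3*(s - 1)*(s + 2)*(s + 3)/2 = 0. The curves meet at s = -3, -2, 1.
On [-3, -2], y = 4*s - 2 is on top; that piece has area ∫[-3,-2] (-(-3*s^3/2 - 6*s^2 - 3*s/2 + 9)) ds = 7/8.
On [-2, 1], y = -3*s^3/2 - 6*s^2 + 5*s/2 + 7 is on top; that piece has area ∫[-2,1] (-3*s^3/2 - 6*s^2 - 3*s/2 + 9) ds = 135/8.
Total enclosed area = 7/8 + 135/8 = 71/4.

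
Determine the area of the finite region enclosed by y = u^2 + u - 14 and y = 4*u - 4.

Set the curves equal: u^2 + u - 14 = 4*u - 4, so u^2 - 3*u - 10 = 0, which factors as (u - 5)*(u + 2) = 0. The curves meet at u = -2, 5.
On [-2, 5], y = 4*u - 4 is on top; that piece has area ∫[-2,5] (-(u^2 - 3*u - 10)) du = 343/6.

343/6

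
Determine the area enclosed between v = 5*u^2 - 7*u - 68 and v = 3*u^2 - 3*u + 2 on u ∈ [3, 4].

178/3

On [3, 4], (5*u^2 - 7*u - 68) - (3*u^2 - 3*u + 2) = 2*u^2 - 4*u - 70 is ≤ 0 throughout, so the area is a single integral of |2*u^2 - 4*u - 70|.
∫[3,4] (2*u^2 - 4*u - 70) du = -178/3; the area of that piece is 178/3.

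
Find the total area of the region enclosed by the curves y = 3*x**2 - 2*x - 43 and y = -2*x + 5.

256

Set the curves equal: 3*x**2 - 2*x - 43 = -2*x + 5, so 3*x**2 - 48 = 0, which factors as 3*(x - 4)*(x + 4) = 0. The curves meet at x = -4, 4.
On [-4, 4], y = -2*x + 5 is on top; that piece has area ∫[-4,4] (-(3*x**2 - 48)) dx = 256.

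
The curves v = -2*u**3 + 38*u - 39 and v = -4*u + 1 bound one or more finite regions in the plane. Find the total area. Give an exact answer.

999/2

Set the curves equal: -2*u**3 + 38*u - 39 = -4*u + 1, so -2*u**3 + 42*u - 40 = 0, which factors as -2*(u - 4)*(u - 1)*(u + 5) = 0. The curves meet at u = -5, 1, 4.
On [-5, 1], v = -4*u + 1 is on top; that piece has area ∫[-5,1] (-(-2*u**3 + 42*u - 40)) du = 432.
On [1, 4], v = -2*u**3 + 38*u - 39 is on top; that piece has area ∫[1,4] (-2*u**3 + 42*u - 40) du = 135/2.
Total enclosed area = 432 + 135/2 = 999/2.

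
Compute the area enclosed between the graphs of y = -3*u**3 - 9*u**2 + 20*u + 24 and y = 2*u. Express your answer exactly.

Set the curves equal: -3*u**3 - 9*u**2 + 20*u + 24 = 2*u, so -3*u**3 - 9*u**2 + 18*u + 24 = 0, which factors as -3*(u - 2)*(u + 1)*(u + 4) = 0. The curves meet at u = -4, -1, 2.
On [-4, -1], y = 2*u is on top; that piece has area ∫[-4,-1] (-(-3*u**3 - 9*u**2 + 18*u + 24)) du = 243/4.
On [-1, 2], y = -3*u**3 - 9*u**2 + 20*u + 24 is on top; that piece has area ∫[-1,2] (-3*u**3 - 9*u**2 + 18*u + 24) du = 243/4.
Total enclosed area = 243/4 + 243/4 = 243/2.

243/2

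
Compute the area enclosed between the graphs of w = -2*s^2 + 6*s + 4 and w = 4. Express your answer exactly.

9

Set the curves equal: -2*s^2 + 6*s + 4 = 4, so -2*s^2 + 6*s = 0, which factors as -2*s*(s - 3) = 0. The curves meet at s = 0, 3.
On [0, 3], w = -2*s^2 + 6*s + 4 is on top; that piece has area ∫[0,3] (-2*s^2 + 6*s) ds = 9.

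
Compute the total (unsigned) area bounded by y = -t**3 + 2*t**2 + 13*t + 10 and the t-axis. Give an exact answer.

1741/12

The curve meets the t-axis where -t**3 + 2*t**2 + 13*t + 10 = 0, i.e. -(t - 5)*(t + 1)*(t + 2) = 0, at t = -2, -1, 5.
On [-2, -1] the curve lies below the axis; ∫[-2,-1] (-t**3 + 2*t**2 + 13*t + 10) dt = -13/12, giving area 13/12.
On [-1, 5] the curve lies above the axis; ∫[-1,5] (-t**3 + 2*t**2 + 13*t + 10) dt = 144, giving area 144.
Total area = 13/12 + 144 = 1741/12.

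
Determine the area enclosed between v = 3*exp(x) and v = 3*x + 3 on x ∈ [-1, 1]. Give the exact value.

On [-1, 1], (3*exp(x)) - (3*x + 3) = -3*x + 3*exp(x) - 3 is ≥ 0 throughout, so the area is a single integral of |-3*x + 3*exp(x) - 3|.
∫[-1,1] (-3*x + 3*exp(x) - 3) dx = -6 - 3*exp(-1) + 3*exp(1).

-6 - 3*exp(-1) + 3*exp(1)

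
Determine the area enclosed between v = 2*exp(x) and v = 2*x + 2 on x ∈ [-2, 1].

-3 - 2*exp(-2) + 2*exp(1)

On [-2, 1], (2*exp(x)) - (2*x + 2) = -2*x + 2*exp(x) - 2 is ≥ 0 throughout, so the area is a single integral of |-2*x + 2*exp(x) - 2|.
∫[-2,1] (-2*x + 2*exp(x) - 2) dx = -3 - 2*exp(-2) + 2*exp(1).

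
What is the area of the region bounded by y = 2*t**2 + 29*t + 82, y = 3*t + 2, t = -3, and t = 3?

516

On [-3, 3], (2*t**2 + 29*t + 82) - (3*t + 2) = 2*t**2 + 26*t + 80 is ≥ 0 throughout, so the area is a single integral of |2*t**2 + 26*t + 80|.
∫[-3,3] (2*t**2 + 26*t + 80) dt = 516.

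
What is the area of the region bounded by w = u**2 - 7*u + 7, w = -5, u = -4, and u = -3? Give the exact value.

On [-4, -3], (u**2 - 7*u + 7) - (-5) = u**2 - 7*u + 12 is ≥ 0 throughout, so the area is a single integral of |u**2 - 7*u + 12|.
∫[-4,-3] (u**2 - 7*u + 12) du = 293/6.

293/6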